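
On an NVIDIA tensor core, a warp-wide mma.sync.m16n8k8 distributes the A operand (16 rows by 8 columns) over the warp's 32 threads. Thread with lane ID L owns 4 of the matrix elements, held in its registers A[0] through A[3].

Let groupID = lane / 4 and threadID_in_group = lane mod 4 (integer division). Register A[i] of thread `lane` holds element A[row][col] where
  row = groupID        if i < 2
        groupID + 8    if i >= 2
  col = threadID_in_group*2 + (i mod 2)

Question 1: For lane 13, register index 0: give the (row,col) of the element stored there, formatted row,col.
3,2

13: grp=3,tig=1
[0] (3+0,1*2+0) = (3,2)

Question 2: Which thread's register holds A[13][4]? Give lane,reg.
22,2

r=13->g=5,rb=1  c=4->t=2,b0=0
L=5*4+2=22  i=1*2+0=2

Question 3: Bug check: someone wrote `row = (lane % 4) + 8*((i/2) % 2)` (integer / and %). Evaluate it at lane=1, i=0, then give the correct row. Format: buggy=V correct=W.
`(lane % 4) + 8*((i/2) % 2)`[1,0]->1
lane 1->1/4=0, 1 mod 4=1
i=0  r:0+0->0  c:2·1+0->2
row: 1 vs 0

buggy=1 correct=0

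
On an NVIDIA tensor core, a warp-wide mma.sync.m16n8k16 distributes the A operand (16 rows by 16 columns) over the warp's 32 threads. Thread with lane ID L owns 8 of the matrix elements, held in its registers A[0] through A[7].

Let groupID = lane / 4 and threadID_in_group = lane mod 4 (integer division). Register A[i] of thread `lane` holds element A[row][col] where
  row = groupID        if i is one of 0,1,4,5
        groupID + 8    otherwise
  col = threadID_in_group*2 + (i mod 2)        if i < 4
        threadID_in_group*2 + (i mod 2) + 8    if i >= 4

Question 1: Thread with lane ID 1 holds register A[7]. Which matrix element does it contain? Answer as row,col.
lane 1=>1/4=0, 1 mod 4=1
i=7  r:0+8=>8  c:2·1+1+8=>11

8,11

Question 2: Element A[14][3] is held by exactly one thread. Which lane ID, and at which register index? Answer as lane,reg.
r=14⇒gr=6,Rb=1  c=3⇒Cb=0,th=1,odd=1
L=6*4+1=25  i=0*4+1*2+1=3

25,3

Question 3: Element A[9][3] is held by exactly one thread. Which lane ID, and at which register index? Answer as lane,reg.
r: 9->gid=1,r8=1  c: 3->c8=0,tid=1,i&1=1
L=1*4+1=5  i=0*4+1*2+1=3

5,3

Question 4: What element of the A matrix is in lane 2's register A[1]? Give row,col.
L=2->gid=2>>2=0, tid=2&3=2
[1]->row 0+0=0  col 2·2+1+0=5

0,5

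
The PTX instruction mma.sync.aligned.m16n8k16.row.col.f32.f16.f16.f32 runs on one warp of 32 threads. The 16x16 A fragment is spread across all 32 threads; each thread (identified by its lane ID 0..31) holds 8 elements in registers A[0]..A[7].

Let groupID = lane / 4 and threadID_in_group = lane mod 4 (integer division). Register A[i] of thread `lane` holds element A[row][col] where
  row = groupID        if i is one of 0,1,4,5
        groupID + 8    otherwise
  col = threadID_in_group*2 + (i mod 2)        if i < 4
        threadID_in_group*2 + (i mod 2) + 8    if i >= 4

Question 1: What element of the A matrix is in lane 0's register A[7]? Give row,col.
0: G=0,T=0
[7] (0+8,0*2+1+8) = (8,9)

8,9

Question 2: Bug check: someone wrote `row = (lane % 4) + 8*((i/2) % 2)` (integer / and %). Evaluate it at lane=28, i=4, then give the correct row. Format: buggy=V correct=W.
buggy=0 correct=7

`(lane % 4) + 8*((i/2) % 2)`[28,4]->0
lane 28->28/4=7, 28 mod 4=0
i=4  r:7+0->7  c:2·0+0+8->8
row: 0 vs 7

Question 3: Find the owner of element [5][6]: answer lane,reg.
r=5→G=5,rhi=0  c=6→chi=0,T=3,p=0
L=5*4+3=23  i=0*4+0*2+0=0

23,0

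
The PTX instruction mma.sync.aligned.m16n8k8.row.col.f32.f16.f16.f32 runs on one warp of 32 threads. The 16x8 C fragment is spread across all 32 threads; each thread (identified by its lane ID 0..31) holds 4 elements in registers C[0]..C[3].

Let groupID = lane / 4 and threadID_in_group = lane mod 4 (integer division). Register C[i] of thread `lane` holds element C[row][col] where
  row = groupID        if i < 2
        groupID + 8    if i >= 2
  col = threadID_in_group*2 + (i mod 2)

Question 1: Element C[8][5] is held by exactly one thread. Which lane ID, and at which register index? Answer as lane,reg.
2,3

r=8→G=0,rhi=1  c=5→T=2,p=1
L=0*4+2=2  i=1*2+1=3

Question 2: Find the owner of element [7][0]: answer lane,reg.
r=7→G=7,rhi=0  c=0→T=0,p=0
L=7*4+0=28  i=0*2+0=0

28,0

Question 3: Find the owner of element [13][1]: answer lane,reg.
r=13->g=5,rb=1  c=1->t=0,b0=1
L=5*4+0=20  i=1*2+1=3

20,3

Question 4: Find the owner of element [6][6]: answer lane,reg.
27,0

r:6=>grp=6,rB=0  c:6=>tig=3,lo=0
L=6*4+3=27  i=0*2+0=0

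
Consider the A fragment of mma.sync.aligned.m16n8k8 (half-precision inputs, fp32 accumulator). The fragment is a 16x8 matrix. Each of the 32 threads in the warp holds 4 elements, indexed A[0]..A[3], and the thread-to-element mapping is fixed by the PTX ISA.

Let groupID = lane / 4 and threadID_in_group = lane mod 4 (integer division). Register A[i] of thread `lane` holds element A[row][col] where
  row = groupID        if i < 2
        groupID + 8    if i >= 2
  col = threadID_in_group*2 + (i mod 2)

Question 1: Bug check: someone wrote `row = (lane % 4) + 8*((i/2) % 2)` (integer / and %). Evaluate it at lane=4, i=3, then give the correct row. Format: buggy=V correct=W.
`(lane % 4) + 8*((i/2) % 2)`[4,3]=>8
lane 4: grp=1 (4/4), tig=0 (4%4)
i=3: r=1+8=9, c=0*2+1=1
row: 8 vs 9

buggy=8 correct=9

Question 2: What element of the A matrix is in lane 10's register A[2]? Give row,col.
10: grp=2,tig=2
[2] (2+8,2*2+0) = (10,4)

10,4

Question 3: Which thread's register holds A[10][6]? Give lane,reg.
11,2

r:10=>grp=2,rB=1  c:6=>tig=3,lo=0
L=2*4+3=11  i=1*2+0=2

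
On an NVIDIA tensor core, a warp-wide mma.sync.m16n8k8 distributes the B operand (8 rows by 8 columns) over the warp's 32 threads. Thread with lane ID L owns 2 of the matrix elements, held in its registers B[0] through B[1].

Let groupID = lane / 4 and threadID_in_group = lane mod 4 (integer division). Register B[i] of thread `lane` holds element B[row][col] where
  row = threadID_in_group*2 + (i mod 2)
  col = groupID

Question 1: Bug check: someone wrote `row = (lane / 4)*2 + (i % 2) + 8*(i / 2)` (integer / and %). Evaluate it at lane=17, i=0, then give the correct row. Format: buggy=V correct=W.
buggy=8 correct=2

`(lane / 4)*2 + (i % 2) + 8*(i / 2)`[17,0]->8
L=17->g=17>>2=4, t=17&3=1
[0]->row 1·2+0=2  col g=4
row: 8 vs 2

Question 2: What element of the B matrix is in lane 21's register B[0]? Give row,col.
2,5

21: g=5,t=1
[0] (1*2+0,5) = (2,5)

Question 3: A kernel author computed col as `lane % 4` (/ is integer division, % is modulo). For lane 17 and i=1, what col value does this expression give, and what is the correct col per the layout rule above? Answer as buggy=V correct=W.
buggy=1 correct=4

`lane % 4`[17,1]->1
lane 17->17/4=4, 17 mod 4=1
i=1  r:2·1+1->3  c:4
col: 1 vs 4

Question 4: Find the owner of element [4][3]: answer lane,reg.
14,0

c:3=>grp=3  r:4=>tig=2,lo=0
L=3*4+2=14  i=0=0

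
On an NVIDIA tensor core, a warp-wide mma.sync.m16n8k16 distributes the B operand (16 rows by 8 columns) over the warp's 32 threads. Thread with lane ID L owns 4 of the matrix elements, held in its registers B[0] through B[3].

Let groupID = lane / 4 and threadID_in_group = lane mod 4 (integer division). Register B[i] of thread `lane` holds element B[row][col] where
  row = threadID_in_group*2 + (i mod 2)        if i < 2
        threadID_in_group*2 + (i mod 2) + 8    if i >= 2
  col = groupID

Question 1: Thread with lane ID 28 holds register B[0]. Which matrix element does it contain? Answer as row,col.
28: G=7,T=0
[0] (0*2+0+0,7) = (0,7)

0,7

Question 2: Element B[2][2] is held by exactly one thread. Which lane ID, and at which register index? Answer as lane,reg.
c:2=>grp=2  r:2=>rB=0,tig=1,lo=0
L=2*4+1=9  i=0*2+0=0

9,0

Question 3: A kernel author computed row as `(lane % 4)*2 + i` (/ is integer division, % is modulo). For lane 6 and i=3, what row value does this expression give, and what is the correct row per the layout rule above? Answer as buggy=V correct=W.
`(lane % 4)*2 + i`[6,3]→7
lane 6→6/4=1, 6 mod 4=2
i=3  r:2·2+1+8→13  c:1
row: 7 vs 13

buggy=7 correct=13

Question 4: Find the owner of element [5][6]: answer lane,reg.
26,1

c=6→G=6  r=5→rhi=0,T=2,p=1
L=6*4+2=26  i=0*2+1=1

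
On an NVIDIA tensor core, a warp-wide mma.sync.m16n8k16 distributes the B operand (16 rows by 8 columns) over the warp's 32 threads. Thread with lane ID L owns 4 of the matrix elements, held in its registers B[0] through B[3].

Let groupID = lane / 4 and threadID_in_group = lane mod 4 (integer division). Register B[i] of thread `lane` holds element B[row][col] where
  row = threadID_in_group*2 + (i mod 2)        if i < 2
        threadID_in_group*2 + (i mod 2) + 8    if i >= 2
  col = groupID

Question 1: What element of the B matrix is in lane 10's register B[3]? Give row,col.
13,2

lane 10→10/4=2, 10 mod 4=2
i=3  r:2·2+1+8→13  c:2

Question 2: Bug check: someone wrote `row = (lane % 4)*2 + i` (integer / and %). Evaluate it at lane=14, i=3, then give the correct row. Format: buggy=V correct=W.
`(lane % 4)*2 + i`[14,3]⇒7
lane 14: gr=3 (14/4), th=2 (14%4)
i=3: r=2*2+1+8=13, c=gr=3
row: 7 vs 13

buggy=7 correct=13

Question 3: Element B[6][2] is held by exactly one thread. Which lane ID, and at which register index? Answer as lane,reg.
11,0

c=2->g=2  r=6->rb=0,t=3,b0=0
L=2*4+3=11  i=0*2+0=0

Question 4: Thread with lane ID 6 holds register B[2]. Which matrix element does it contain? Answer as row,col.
12,1

lane 6: g=1 (6/4), t=2 (6%4)
i=2: r=2*2+0+8=12, c=g=1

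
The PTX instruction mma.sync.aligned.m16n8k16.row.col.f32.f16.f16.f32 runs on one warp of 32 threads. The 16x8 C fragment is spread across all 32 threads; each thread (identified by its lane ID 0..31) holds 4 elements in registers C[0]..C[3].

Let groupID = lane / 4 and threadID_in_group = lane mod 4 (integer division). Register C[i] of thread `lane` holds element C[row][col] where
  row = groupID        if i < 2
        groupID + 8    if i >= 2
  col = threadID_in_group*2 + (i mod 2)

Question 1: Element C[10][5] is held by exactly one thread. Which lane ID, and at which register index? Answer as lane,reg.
10,3

r: 10->gid=2,r8=1  c: 5->tid=2,i&1=1
L=2*4+2=10  i=1*2+1=3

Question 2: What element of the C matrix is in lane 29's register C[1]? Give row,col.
7,3

lane 29: gid=7 (29/4), tid=1 (29%4)
i=1: r=7+0=7, c=1*2+1=3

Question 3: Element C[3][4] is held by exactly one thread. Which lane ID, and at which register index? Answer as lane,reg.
14,0

r=3⇒gr=3,Rb=0  c=4⇒th=2,odd=0
L=3*4+2=14  i=0*2+0=0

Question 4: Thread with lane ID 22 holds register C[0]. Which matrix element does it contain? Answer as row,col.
5,4

L=22->g=22>>2=5, t=22&3=2
[0]->row 5+0=5  col 2·2+0=4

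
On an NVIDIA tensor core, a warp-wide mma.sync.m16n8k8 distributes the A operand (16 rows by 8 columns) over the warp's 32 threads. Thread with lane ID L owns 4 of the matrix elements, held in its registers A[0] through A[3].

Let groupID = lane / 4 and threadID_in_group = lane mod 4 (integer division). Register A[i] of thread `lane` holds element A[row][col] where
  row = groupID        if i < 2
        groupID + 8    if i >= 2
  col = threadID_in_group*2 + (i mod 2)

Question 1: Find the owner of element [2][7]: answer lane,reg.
11,1

r=2->g=2,rb=0  c=7->t=3,b0=1
L=2*4+3=11  i=0*2+1=1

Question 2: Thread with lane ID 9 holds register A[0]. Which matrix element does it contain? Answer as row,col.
2,2

lane 9→9/4=2, 9 mod 4=1
i=0  r:2+0→2  c:2·1+0→2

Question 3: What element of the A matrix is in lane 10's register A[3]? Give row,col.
L=10->gid=10>>2=2, tid=10&3=2
[3]->row 2+8=10  col 2·2+1=5

10,5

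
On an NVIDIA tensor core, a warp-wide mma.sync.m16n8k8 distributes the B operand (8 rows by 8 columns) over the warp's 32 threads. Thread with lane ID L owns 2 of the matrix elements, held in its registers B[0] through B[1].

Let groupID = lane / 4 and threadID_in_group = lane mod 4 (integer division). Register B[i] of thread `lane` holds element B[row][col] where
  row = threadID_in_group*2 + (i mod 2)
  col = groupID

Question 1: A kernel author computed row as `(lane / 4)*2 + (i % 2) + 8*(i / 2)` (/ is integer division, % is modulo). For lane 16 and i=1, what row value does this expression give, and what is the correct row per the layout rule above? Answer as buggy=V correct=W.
buggy=9 correct=1

`(lane / 4)*2 + (i % 2) + 8*(i / 2)`[16,1]->9
lane 16->16/4=4, 16 mod 4=0
i=1  r:2·0+1->1  c:4
row: 9 vs 1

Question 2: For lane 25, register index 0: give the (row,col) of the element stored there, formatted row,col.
25: gid=6,tid=1
[0] (1*2+0,6) = (2,6)

2,6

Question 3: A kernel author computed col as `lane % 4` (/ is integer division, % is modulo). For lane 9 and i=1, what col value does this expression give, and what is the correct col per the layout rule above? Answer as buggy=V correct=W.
`lane % 4`[9,1]=>1
L=9=>grp=9>>2=2, tig=9&3=1
[1]=>row 1·2+1=3  col grp=2
col: 1 vs 2

buggy=1 correct=2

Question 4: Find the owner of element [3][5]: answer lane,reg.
c:5=>grp=5  r:3=>tig=1,lo=1
L=5*4+1=21  i=1=1

21,1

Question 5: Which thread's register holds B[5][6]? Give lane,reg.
26,1

c=6->g=6  r=5->t=2,b0=1
L=6*4+2=26  i=1=1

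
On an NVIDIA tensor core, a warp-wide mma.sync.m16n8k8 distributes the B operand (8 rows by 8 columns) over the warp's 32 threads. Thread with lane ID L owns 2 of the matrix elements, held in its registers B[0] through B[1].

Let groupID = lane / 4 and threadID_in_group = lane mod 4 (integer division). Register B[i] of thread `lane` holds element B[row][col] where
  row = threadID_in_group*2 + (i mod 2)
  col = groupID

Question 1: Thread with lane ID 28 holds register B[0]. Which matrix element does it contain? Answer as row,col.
L=28→G=28>>2=7, T=28&3=0
[0]→row 0·2+0=0  col G=7

0,7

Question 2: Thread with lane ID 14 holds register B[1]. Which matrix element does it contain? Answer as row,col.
5,3

L=14=>grp=14>>2=3, tig=14&3=2
[1]=>row 2·2+1=5  col grp=3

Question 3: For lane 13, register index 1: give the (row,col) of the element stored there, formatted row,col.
3,3

L=13⇒gr=13>>2=3, th=13&3=1
[1]⇒row 1·2+1=3  col gr=3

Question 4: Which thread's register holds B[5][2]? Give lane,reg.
10,1

c=2⇒gr=2  r=5⇒th=2,odd=1
L=2*4+2=10  i=1=1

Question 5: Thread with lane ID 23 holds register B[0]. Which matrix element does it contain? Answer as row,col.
L=23=>grp=23>>2=5, tig=23&3=3
[0]=>row 3·2+0=6  col grp=5

6,5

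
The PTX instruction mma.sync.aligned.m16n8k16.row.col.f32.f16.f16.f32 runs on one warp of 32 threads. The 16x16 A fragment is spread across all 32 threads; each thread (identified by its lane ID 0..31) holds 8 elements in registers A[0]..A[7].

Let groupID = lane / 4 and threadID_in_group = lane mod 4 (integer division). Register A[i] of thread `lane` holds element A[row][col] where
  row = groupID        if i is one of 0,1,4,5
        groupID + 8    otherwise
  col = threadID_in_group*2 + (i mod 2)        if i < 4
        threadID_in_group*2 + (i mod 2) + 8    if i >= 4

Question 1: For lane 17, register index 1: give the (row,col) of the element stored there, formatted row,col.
4,3

L=17->g=17>>2=4, t=17&3=1
[1]->row 4+0=4  col 1·2+1+0=3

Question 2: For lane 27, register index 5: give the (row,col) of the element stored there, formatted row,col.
6,15

L=27→G=27>>2=6, T=27&3=3
[5]→row 6+0=6  col 3·2+1+8=15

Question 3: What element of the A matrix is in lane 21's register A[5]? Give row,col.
L=21=>grp=21>>2=5, tig=21&3=1
[5]=>row 5+0=5  col 1·2+1+8=11

5,11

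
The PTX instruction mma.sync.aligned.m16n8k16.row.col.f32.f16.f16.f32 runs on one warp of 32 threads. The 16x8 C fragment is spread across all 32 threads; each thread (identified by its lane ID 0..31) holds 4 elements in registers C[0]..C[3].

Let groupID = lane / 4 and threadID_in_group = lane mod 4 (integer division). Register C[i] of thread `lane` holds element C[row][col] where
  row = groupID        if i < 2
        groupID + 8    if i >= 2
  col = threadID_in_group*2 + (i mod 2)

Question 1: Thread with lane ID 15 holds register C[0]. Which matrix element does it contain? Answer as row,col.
3,6

15: grp=3,tig=3
[0] (3+0,3*2+0) = (3,6)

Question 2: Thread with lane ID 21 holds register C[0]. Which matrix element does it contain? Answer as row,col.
5,2

L=21->g=21>>2=5, t=21&3=1
[0]->row 5+0=5  col 1·2+0=2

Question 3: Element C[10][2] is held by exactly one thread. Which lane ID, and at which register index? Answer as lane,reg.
r=10⇒gr=2,Rb=1  c=2⇒th=1,odd=0
L=2*4+1=9  i=1*2+0=2

9,2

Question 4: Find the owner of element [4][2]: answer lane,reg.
r: 4->gid=4,r8=0  c: 2->tid=1,i&1=0
L=4*4+1=17  i=0*2+0=0

17,0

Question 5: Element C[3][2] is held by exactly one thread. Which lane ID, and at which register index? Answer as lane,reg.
r=3→G=3,rhi=0  c=2→T=1,p=0
L=3*4+1=13  i=0*2+0=0

13,0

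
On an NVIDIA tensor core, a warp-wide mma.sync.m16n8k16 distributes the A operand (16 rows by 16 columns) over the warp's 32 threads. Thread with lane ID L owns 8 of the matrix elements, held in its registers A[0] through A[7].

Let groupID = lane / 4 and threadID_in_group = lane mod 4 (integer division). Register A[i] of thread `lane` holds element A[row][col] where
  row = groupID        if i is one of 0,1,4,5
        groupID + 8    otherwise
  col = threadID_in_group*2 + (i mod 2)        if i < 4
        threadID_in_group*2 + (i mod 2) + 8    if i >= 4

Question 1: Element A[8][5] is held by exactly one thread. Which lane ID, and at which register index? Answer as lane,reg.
2,3

r: 8->gid=0,r8=1  c: 5->c8=0,tid=2,i&1=1
L=0*4+2=2  i=0*4+1*2+1=3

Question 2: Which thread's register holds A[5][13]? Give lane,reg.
22,5

r: 5->gid=5,r8=0  c: 13->c8=1,tid=2,i&1=1
L=5*4+2=22  i=1*4+0*2+1=5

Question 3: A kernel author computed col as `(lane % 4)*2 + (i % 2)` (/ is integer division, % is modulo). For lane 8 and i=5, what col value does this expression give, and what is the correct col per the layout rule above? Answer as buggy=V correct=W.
`(lane % 4)*2 + (i % 2)`[8,5]->1
lane 8: g=2 (8/4), t=0 (8%4)
i=5: r=2+0=2, c=0*2+1+8=9
col: 1 vs 9

buggy=1 correct=9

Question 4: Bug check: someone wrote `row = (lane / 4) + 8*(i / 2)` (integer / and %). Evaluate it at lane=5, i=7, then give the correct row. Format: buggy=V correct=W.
buggy=25 correct=9

`(lane / 4) + 8*(i / 2)`[5,7]->25
lane 5: g=1 (5/4), t=1 (5%4)
i=7: r=1+8=9, c=1*2+1+8=11
row: 25 vs 9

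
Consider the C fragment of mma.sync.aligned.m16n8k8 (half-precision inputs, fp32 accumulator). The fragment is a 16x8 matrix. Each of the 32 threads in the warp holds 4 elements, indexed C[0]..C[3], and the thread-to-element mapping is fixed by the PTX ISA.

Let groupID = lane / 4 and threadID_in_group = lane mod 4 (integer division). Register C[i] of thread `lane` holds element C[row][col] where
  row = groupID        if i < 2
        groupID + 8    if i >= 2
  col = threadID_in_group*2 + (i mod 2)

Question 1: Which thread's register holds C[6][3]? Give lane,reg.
r=6⇒gr=6,Rb=0  c=3⇒th=1,odd=1
L=6*4+1=25  i=0*2+1=1

25,1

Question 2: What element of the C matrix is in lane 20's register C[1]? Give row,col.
lane 20: gr=5 (20/4), th=0 (20%4)
i=1: r=5+0=5, c=0*2+1=1

5,1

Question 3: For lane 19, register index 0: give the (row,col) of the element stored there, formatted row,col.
4,6

19: gid=4,tid=3
[0] (4+0,3*2+0) = (4,6)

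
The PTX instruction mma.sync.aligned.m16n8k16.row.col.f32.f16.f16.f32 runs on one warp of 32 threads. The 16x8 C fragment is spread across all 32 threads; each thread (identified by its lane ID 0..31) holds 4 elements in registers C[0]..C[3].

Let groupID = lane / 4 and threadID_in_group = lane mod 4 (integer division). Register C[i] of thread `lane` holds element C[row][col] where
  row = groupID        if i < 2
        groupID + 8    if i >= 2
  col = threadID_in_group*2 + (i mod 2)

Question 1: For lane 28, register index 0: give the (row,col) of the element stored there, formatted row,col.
7,0

lane 28: gr=7 (28/4), th=0 (28%4)
i=0: r=7+0=7, c=0*2+0=0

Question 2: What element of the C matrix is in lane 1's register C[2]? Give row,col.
8,2

lane 1->1/4=0, 1 mod 4=1
i=2  r:0+8->8  c:2·1+0->2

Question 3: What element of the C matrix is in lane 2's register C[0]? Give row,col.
2: gid=0,tid=2
[0] (0+0,2*2+0) = (0,4)

0,4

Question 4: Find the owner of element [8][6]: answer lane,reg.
r=8⇒gr=0,Rb=1  c=6⇒th=3,odd=0
L=0*4+3=3  i=1*2+0=2

3,2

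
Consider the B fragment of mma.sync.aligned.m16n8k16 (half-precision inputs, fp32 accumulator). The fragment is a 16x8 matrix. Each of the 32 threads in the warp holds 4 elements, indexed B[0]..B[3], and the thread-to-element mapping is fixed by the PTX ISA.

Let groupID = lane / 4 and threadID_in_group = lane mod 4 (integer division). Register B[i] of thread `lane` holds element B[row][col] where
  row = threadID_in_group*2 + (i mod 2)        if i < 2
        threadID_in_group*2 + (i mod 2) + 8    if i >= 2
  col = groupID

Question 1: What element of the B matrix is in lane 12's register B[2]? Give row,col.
L=12⇒gr=12>>2=3, th=12&3=0
[2]⇒row 0·2+0+8=8  col gr=3

8,3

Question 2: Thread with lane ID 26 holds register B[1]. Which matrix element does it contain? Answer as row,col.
5,6

L=26->g=26>>2=6, t=26&3=2
[1]->row 2·2+1+0=5  col g=6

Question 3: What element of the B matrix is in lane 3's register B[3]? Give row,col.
15,0

lane 3->3/4=0, 3 mod 4=3
i=3  r:2·3+1+8->15  c:0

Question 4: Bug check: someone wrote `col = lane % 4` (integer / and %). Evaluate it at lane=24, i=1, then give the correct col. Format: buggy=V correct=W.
buggy=0 correct=6

`lane % 4`[24,1]->0
lane 24: gid=6 (24/4), tid=0 (24%4)
i=1: r=0*2+1+0=1, c=gid=6
col: 0 vs 6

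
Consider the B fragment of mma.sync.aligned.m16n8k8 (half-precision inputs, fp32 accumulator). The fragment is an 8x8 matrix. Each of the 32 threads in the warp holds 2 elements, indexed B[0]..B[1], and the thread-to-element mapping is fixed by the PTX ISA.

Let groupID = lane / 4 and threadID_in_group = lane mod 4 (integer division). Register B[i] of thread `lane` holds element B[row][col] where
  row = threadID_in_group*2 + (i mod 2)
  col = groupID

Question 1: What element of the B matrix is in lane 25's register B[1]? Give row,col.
3,6

lane 25: gr=6 (25/4), th=1 (25%4)
i=1: r=1*2+1=3, c=gr=6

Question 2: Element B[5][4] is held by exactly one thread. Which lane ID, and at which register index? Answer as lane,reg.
18,1

c=4→G=4  r=5→T=2,p=1
L=4*4+2=18  i=1=1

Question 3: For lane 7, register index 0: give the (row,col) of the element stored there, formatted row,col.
6,1

7: g=1,t=3
[0] (3*2+0,1) = (6,1)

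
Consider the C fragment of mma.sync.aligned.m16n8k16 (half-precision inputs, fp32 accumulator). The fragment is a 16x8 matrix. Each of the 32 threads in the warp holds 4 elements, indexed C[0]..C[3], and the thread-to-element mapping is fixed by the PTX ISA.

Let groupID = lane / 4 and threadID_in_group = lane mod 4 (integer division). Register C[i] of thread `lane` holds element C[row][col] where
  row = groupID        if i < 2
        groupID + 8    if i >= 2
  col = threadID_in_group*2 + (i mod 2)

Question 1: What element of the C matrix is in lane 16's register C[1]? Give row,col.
4,1

16: gr=4,th=0
[1] (4+0,0*2+1) = (4,1)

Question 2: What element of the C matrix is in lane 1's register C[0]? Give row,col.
L=1->gid=1>>2=0, tid=1&3=1
[0]->row 0+0=0  col 1·2+0=2

0,2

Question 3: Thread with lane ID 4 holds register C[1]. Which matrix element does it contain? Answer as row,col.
lane 4: grp=1 (4/4), tig=0 (4%4)
i=1: r=1+0=1, c=0*2+1=1

1,1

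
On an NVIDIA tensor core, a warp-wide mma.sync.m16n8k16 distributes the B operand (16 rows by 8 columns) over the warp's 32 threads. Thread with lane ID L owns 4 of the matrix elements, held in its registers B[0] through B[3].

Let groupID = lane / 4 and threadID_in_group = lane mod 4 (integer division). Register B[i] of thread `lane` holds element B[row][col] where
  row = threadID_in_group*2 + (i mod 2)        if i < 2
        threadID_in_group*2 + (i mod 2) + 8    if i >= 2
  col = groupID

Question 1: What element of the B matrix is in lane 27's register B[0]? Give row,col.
lane 27⇒27/4=6, 27 mod 4=3
i=0  r:2·3+0+0⇒6  c:6

6,6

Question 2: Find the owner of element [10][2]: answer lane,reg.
c=2→G=2  r=10→rhi=1,T=1,p=0
L=2*4+1=9  i=1*2+0=2

9,2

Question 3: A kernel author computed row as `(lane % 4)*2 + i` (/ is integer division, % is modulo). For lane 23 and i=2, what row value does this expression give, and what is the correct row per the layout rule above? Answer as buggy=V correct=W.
buggy=8 correct=14

`(lane % 4)*2 + i`[23,2]⇒8
lane 23: gr=5 (23/4), th=3 (23%4)
i=2: r=3*2+0+8=14, c=gr=5
row: 8 vs 14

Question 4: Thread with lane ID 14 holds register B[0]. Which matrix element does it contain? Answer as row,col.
4,3

lane 14=>14/4=3, 14 mod 4=2
i=0  r:2·2+0+0=>4  c:3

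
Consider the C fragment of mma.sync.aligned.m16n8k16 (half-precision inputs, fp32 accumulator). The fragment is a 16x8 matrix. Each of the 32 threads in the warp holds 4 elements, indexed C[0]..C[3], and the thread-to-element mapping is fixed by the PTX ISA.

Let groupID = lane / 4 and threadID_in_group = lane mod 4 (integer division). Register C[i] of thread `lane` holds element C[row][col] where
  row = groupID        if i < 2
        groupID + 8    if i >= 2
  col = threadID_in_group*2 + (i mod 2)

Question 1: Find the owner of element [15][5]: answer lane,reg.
30,3

r=15→G=7,rhi=1  c=5→T=2,p=1
L=7*4+2=30  i=1*2+1=3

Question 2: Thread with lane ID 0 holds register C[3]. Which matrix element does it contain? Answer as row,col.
0: gid=0,tid=0
[3] (0+8,0*2+1) = (8,1)

8,1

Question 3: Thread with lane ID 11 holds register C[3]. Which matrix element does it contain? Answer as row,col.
10,7

11: g=2,t=3
[3] (2+8,3*2+1) = (10,7)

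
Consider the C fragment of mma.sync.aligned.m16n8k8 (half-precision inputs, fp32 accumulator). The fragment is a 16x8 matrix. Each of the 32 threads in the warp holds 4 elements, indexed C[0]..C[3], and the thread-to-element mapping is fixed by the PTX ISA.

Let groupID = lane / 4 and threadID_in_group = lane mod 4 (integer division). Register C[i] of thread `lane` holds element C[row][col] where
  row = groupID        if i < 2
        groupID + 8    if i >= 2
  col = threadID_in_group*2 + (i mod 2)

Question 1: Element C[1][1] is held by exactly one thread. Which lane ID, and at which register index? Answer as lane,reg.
4,1

r: 1->gid=1,r8=0  c: 1->tid=0,i&1=1
L=1*4+0=4  i=0*2+1=1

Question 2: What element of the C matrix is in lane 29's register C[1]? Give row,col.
L=29->g=29>>2=7, t=29&3=1
[1]->row 7+0=7  col 1·2+1=3

7,3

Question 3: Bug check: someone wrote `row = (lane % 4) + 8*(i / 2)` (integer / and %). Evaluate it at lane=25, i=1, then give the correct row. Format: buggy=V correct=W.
buggy=1 correct=6

`(lane % 4) + 8*(i / 2)`[25,1]->1
lane 25: g=6 (25/4), t=1 (25%4)
i=1: r=6+0=6, c=1*2+1=3
row: 1 vs 6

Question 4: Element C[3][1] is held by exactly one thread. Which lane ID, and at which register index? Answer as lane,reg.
r=3⇒gr=3,Rb=0  c=1⇒th=0,odd=1
L=3*4+0=12  i=0*2+1=1

12,1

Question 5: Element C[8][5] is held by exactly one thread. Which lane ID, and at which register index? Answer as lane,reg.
r: 8->gid=0,r8=1  c: 5->tid=2,i&1=1
L=0*4+2=2  i=1*2+1=3

2,3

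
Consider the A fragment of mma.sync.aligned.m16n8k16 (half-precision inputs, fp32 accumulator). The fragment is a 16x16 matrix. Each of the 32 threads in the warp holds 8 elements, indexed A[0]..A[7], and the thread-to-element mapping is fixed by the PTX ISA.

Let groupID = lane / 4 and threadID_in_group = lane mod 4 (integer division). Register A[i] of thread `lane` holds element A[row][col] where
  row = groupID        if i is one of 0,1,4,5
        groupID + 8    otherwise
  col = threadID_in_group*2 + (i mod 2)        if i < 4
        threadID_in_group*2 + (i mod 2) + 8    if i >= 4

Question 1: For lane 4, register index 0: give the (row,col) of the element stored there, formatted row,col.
1,0

4: gid=1,tid=0
[0] (1+0,0*2+0+0) = (1,0)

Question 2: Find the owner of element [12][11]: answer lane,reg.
r=12->g=4,rb=1  c=11->cb=1,t=1,b0=1
L=4*4+1=17  i=1*4+1*2+1=7

17,7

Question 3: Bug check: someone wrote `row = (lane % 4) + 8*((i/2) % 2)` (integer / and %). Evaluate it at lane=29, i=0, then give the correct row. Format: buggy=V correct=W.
`(lane % 4) + 8*((i/2) % 2)`[29,0]->1
lane 29: gid=7 (29/4), tid=1 (29%4)
i=0: r=7+0=7, c=1*2+0+0=2
row: 1 vs 7

buggy=1 correct=7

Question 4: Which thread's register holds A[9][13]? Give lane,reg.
6,7

r:9=>grp=1,rB=1  c:13=>cB=1,tig=2,lo=1
L=1*4+2=6  i=1*4+1*2+1=7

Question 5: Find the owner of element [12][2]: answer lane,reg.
17,2

r=12->g=4,rb=1  c=2->cb=0,t=1,b0=0
L=4*4+1=17  i=0*4+1*2+0=2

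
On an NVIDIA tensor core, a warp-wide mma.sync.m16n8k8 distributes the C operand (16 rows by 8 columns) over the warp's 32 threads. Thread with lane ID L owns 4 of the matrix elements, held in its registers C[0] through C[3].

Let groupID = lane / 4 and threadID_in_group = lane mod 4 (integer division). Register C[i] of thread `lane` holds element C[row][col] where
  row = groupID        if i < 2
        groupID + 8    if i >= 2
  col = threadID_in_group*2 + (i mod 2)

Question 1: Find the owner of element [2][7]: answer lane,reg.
r: 2->gid=2,r8=0  c: 7->tid=3,i&1=1
L=2*4+3=11  i=0*2+1=1

11,1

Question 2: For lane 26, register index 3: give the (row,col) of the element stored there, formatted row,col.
lane 26: gid=6 (26/4), tid=2 (26%4)
i=3: r=6+8=14, c=2*2+1=5

14,5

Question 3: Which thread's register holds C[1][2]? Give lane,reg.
r=1⇒gr=1,Rb=0  c=2⇒th=1,odd=0
L=1*4+1=5  i=0*2+0=0

5,0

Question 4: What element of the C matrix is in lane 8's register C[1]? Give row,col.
2,1

L=8⇒gr=8>>2=2, th=8&3=0
[1]⇒row 2+0=2  col 0·2+1=1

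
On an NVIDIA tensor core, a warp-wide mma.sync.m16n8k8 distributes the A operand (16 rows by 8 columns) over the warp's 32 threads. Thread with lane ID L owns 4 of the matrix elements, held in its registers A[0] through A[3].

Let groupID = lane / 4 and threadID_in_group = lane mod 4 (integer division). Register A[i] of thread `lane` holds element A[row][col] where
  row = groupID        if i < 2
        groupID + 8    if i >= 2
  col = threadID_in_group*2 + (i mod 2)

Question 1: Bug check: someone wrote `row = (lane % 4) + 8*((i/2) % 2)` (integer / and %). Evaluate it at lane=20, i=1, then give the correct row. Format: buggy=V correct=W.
buggy=0 correct=5

`(lane % 4) + 8*((i/2) % 2)`[20,1]->0
20: gid=5,tid=0
[1] (5+0,0*2+1) = (5,1)
row: 0 vs 5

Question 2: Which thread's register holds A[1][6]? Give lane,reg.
r=1->g=1,rb=0  c=6->t=3,b0=0
L=1*4+3=7  i=0*2+0=0

7,0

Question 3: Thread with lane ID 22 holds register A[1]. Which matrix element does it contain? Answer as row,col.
L=22→G=22>>2=5, T=22&3=2
[1]→row 5+0=5  col 2·2+1=5

5,5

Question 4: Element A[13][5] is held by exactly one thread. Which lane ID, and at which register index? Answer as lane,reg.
r: 13->gid=5,r8=1  c: 5->tid=2,i&1=1
L=5*4+2=22  i=1*2+1=3

22,3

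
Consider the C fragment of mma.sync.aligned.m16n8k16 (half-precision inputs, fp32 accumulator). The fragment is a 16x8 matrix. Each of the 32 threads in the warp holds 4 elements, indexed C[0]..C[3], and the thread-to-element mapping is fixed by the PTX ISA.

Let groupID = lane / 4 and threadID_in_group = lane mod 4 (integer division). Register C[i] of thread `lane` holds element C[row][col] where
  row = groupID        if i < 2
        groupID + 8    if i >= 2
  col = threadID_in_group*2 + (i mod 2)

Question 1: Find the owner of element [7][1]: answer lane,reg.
28,1

r=7⇒gr=7,Rb=0  c=1⇒th=0,odd=1
L=7*4+0=28  i=0*2+1=1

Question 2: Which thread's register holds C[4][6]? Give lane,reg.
r=4⇒gr=4,Rb=0  c=6⇒th=3,odd=0
L=4*4+3=19  i=0*2+0=0

19,0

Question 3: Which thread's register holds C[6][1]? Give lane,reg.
r: 6->gid=6,r8=0  c: 1->tid=0,i&1=1
L=6*4+0=24  i=0*2+1=1

24,1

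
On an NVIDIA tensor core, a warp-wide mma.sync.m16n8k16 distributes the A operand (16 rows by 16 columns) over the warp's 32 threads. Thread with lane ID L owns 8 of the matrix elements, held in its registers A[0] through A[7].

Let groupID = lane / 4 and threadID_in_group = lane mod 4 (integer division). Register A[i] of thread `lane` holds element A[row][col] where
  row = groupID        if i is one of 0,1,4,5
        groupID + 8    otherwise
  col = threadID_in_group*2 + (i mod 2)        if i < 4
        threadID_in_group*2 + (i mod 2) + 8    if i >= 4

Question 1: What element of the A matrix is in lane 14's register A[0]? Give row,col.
3,4

lane 14=>14/4=3, 14 mod 4=2
i=0  r:3+0=>3  c:2·2+0+0=>4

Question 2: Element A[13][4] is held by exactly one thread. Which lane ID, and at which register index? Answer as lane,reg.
r=13->g=5,rb=1  c=4->cb=0,t=2,b0=0
L=5*4+2=22  i=0*4+1*2+0=2

22,2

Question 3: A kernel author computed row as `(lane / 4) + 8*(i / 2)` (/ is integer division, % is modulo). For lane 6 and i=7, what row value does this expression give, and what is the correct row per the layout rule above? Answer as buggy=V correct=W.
buggy=25 correct=9

`(lane / 4) + 8*(i / 2)`[6,7]=>25
lane 6=>6/4=1, 6 mod 4=2
i=7  r:1+8=>9  c:2·2+1+8=>13
row: 25 vs 9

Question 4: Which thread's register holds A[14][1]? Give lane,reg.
r=14⇒gr=6,Rb=1  c=1⇒Cb=0,th=0,odd=1
L=6*4+0=24  i=0*4+1*2+1=3

24,3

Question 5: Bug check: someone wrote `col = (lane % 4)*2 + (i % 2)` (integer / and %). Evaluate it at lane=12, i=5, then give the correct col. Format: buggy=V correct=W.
`(lane % 4)*2 + (i % 2)`[12,5]⇒1
lane 12: gr=3 (12/4), th=0 (12%4)
i=5: r=3+0=3, c=0*2+1+8=9
col: 1 vs 9

buggy=1 correct=9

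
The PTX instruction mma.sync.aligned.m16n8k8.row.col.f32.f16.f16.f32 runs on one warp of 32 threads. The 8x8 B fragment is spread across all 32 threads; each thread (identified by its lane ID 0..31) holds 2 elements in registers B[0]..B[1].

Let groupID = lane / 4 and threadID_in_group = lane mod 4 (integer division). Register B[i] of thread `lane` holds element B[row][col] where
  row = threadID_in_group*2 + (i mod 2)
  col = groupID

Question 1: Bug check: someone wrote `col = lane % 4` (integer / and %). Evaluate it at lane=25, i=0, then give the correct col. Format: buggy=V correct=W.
`lane % 4`[25,0]⇒1
L=25⇒gr=25>>2=6, th=25&3=1
[0]⇒row 1·2+0=2  col gr=6
col: 1 vs 6

buggy=1 correct=6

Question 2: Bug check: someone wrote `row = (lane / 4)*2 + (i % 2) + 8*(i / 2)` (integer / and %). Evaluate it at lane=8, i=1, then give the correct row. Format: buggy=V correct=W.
buggy=5 correct=1

`(lane / 4)*2 + (i % 2) + 8*(i / 2)`[8,1]=>5
L=8=>grp=8>>2=2, tig=8&3=0
[1]=>row 0·2+1=1  col grp=2
row: 5 vs 1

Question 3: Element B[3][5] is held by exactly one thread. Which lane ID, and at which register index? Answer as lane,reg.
21,1

c: 5->gid=5  r: 3->tid=1,i&1=1
L=5*4+1=21  i=1=1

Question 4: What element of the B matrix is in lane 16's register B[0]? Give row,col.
0,4

lane 16: gid=4 (16/4), tid=0 (16%4)
i=0: r=0*2+0=0, c=gid=4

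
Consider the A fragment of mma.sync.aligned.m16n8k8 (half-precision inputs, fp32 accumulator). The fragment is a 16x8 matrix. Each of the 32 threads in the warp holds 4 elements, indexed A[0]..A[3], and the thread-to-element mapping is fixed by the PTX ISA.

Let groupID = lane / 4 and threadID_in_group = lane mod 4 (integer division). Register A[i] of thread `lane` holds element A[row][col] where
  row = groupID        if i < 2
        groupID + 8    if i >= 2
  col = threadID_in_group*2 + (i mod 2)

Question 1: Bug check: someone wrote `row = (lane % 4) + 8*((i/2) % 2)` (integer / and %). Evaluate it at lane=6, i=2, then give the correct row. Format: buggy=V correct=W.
`(lane % 4) + 8*((i/2) % 2)`[6,2]=>10
6: grp=1,tig=2
[2] (1+8,2*2+0) = (9,4)
row: 10 vs 9

buggy=10 correct=9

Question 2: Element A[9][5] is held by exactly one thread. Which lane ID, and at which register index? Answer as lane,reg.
r=9→G=1,rhi=1  c=5→T=2,p=1
L=1*4+2=6  i=1*2+1=3

6,3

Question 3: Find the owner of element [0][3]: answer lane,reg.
r:0=>grp=0,rB=0  c:3=>tig=1,lo=1
L=0*4+1=1  i=0*2+1=1

1,1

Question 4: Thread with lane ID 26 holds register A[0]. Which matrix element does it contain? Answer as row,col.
26: grp=6,tig=2
[0] (6+0,2*2+0) = (6,4)

6,4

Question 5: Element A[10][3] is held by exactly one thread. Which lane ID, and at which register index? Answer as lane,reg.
r:10=>grp=2,rB=1  c:3=>tig=1,lo=1
L=2*4+1=9  i=1*2+1=3

9,3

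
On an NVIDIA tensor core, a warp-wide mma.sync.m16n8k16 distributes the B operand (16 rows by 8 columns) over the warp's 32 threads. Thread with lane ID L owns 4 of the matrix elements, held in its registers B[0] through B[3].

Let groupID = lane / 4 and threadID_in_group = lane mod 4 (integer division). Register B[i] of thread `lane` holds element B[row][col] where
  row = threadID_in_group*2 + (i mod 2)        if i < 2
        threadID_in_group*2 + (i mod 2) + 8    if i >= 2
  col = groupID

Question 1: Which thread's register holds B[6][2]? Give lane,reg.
c:2=>grp=2  r:6=>rB=0,tig=3,lo=0
L=2*4+3=11  i=0*2+0=0

11,0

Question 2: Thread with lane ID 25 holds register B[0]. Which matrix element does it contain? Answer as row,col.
2,6

lane 25: gr=6 (25/4), th=1 (25%4)
i=0: r=1*2+0+0=2, c=gr=6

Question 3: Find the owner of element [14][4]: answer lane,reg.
19,2

c:4=>grp=4  r:14=>rB=1,tig=3,lo=0
L=4*4+3=19  i=1*2+0=2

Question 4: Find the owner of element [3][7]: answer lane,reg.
c=7→G=7  r=3→rhi=0,T=1,p=1
L=7*4+1=29  i=0*2+1=1

29,1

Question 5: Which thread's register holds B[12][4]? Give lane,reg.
18,2

c: 4->gid=4  r: 12->r8=1,tid=2,i&1=0
L=4*4+2=18  i=1*2+0=2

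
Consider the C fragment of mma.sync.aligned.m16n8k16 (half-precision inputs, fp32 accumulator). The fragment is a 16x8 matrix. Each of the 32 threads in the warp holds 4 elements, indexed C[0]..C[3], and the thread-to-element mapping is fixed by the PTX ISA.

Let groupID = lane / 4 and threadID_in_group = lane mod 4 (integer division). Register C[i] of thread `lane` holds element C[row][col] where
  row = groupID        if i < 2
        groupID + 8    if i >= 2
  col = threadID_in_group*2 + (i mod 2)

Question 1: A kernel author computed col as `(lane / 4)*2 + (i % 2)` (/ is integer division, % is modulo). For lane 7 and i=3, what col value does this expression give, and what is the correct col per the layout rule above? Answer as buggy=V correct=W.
buggy=3 correct=7

`(lane / 4)*2 + (i % 2)`[7,3]->3
L=7->gid=7>>2=1, tid=7&3=3
[3]->row 1+8=9  col 3·2+1=7
col: 3 vs 7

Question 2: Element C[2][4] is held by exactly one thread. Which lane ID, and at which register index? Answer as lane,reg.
r:2=>grp=2,rB=0  c:4=>tig=2,lo=0
L=2*4+2=10  i=0*2+0=0

10,0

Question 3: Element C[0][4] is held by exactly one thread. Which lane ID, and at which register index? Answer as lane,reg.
r=0->g=0,rb=0  c=4->t=2,b0=0
L=0*4+2=2  i=0*2+0=0

2,0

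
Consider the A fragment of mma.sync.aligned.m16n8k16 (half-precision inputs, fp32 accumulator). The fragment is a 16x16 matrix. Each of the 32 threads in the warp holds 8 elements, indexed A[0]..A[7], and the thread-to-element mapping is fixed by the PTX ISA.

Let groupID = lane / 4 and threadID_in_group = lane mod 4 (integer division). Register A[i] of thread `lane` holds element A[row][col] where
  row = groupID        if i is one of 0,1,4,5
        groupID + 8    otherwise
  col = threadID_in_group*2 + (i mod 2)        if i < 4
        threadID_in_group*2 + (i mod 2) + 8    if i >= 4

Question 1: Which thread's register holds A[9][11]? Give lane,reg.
r:9=>grp=1,rB=1  c:11=>cB=1,tig=1,lo=1
L=1*4+1=5  i=1*4+1*2+1=7

5,7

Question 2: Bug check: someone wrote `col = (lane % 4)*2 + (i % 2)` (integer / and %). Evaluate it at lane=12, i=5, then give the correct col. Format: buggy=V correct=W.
`(lane % 4)*2 + (i % 2)`[12,5]->1
lane 12->12/4=3, 12 mod 4=0
i=5  r:3+0->3  c:2·0+1+8->9
col: 1 vs 9

buggy=1 correct=9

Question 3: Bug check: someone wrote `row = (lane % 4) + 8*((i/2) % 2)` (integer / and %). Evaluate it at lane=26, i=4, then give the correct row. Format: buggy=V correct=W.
`(lane % 4) + 8*((i/2) % 2)`[26,4]→2
L=26→G=26>>2=6, T=26&3=2
[4]→row 6+0=6  col 2·2+0+8=12
row: 2 vs 6

buggy=2 correct=6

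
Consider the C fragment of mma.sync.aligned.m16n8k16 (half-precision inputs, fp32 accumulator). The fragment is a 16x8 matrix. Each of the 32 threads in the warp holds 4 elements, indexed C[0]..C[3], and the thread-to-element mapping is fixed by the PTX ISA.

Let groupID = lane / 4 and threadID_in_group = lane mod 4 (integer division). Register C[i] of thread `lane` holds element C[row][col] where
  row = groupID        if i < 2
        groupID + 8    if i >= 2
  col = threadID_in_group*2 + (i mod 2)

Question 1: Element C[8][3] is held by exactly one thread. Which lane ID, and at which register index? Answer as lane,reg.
1,3

r=8->g=0,rb=1  c=3->t=1,b0=1
L=0*4+1=1  i=1*2+1=3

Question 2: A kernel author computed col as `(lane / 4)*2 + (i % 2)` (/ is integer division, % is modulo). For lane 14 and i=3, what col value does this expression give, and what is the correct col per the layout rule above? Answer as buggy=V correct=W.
`(lane / 4)*2 + (i % 2)`[14,3]=>7
L=14=>grp=14>>2=3, tig=14&3=2
[3]=>row 3+8=11  col 2·2+1=5
col: 7 vs 5

buggy=7 correct=5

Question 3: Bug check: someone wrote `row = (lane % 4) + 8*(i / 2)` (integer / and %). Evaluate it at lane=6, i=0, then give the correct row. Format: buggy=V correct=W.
`(lane % 4) + 8*(i / 2)`[6,0]→2
lane 6: G=1 (6/4), T=2 (6%4)
i=0: r=1+0=1, c=2*2+0=4
row: 2 vs 1

buggy=2 correct=1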